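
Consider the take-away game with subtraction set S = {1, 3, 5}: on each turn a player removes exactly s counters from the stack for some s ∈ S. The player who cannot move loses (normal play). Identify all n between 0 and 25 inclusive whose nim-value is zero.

0, 2, 4, 6, 8, 10, 12, 14, 16, 18, 20, 22, 24

G(0) = 0
G(1) = mex{0} = 1
G(2) = mex{1} = 0
G(3) = mex{0,0} = 1
G(4) = mex{1,1} = 0
G(5) = mex{0,0,0} = 1
G(6) = mex{1,1,1} = 0
G(7) = mex{0,0,0} = 1
G(8) = mex{1,1,1} = 0
G(9) = mex{0,0,0} = 1
G(10) = mex{1,1,1} = 0
G(11) = mex{0,0,0} = 1
G(12) = mex{1,1,1} = 0
G(13) = mex{0,0,0} = 1
G(14) = mex{1,1,1} = 0
G(15) = mex{0,0,0} = 1
G(16) = mex{1,1,1} = 0
G(17) = mex{0,0,0} = 1
G(18) = mex{1,1,1} = 0
G(19) = mex{0,0,0} = 1
G(20) = mex{1,1,1} = 0
G(21) = mex{0,0,0} = 1
G(22) = mex{1,1,1} = 0
G(23) = mex{0,0,0} = 1
G(24) = mex{1,1,1} = 0
G(25) = mex{0,0,0} = 1
P-positions are exactly the n with G(n) = 0.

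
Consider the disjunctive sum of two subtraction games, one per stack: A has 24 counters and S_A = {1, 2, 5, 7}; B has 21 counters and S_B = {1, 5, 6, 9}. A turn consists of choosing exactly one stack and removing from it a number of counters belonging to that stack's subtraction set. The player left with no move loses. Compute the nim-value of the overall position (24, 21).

3

Stack A, S = {1, 2, 5, 7}:
n :  0  1  2  3  4  5  6  7  8  9 10 11 12 13 14 15 16 17 18 19 20 21 22 23 24
G :  0  1  2  0  1  2  0  1  2  0  1  2  0  1  2  0  1  2  0  1  2  0  1  2  0
G_A(24) = 0.
Stack B, S = {1, 5, 6, 9}:
G(0) = 0
G(1) = mex{0} = 1
G(2) = mex{1} = 0
G(3) = mex{0} = 1
G(4) = mex{1} = 0
G(5) = mex{0,0} = 1
G(6) = mex{1,1,0} = 2
G(7) = mex{2,0,1} = 3
G(8) = mex{3,1,0} = 2
G(9) = mex{2,0,1,0} = 3
G(10) = mex{3,1,0,1} = 2
G(11) = mex{2,2,1,0} = 3
G(12) = mex{3,3,2,1} = 0
G(13) = mex{0,2,3,0} = 1
G(14) = mex{1,3,2,1} = 0
G(15) = mex{0,2,3,2} = 1
G(16) = mex{1,3,2,3} = 0
G(17) = mex{0,0,3,2} = 1
G(18) = mex{1,1,0,3} = 2
G(19) = mex{2,0,1,2} = 3
G(20) = mex{3,1,0,3} = 2
G(21) = mex{2,0,1,0} = 3
G_B(21) = 3.
Combined Grundy value = 0 ⊕ 3 = 3.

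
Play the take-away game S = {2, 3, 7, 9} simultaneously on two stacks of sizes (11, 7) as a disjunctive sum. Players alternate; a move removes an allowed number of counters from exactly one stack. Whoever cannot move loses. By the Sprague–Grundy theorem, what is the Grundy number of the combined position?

All stacks use S = {2, 3, 7, 9}:
n :  0  1  2  3  4  5  6  7  8  9 10 11
G :  0  0  1  1  2  0  0  1  1  2  2  0
Stack A: G(11) = 0.
Stack B: G(7) = 1.
Combined Grundy value = 0 ⊕ 1 = 1.

1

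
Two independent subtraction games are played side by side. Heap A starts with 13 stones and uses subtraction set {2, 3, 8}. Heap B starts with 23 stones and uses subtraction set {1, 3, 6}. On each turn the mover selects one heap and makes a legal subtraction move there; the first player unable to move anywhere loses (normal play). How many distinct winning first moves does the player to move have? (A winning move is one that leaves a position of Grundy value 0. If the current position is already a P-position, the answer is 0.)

0

Heap A, S = {2, 3, 8}:
n :  0  1  2  3  4  5  6  7  8  9 10 11 12 13
G :  0  0  1  1  2  0  0  1  1  2  0  0  1  1
G_A(13) = 1.
Heap B, S = {1, 3, 6}:
G(0) = 0
G(1) = mex{0} = 1
G(2) = mex{1} = 0
G(3) = mex{0,0} = 1
G(4) = mex{1,1} = 0
G(5) = mex{0,0} = 1
G(6) = mex{1,1,0} = 2
G(7) = mex{2,0,1} = 3
G(8) = mex{3,1,0} = 2
G(9) = mex{2,2,1} = 0
G(10) = mex{0,3,0} = 1
G(11) = mex{1,2,1} = 0
G(12) = mex{0,0,2} = 1
G(13) = mex{1,1,3} = 0
G(14) = mex{0,0,2} = 1
G(15) = mex{1,1,0} = 2
G(16) = mex{2,0,1} = 3
G(17) = mex{3,1,0} = 2
G(18) = mex{2,2,1} = 0
G(19) = mex{0,3,0} = 1
G(20) = mex{1,2,1} = 0
G(21) = mex{0,0,2} = 1
G(22) = mex{1,1,3} = 0
G(23) = mex{0,0,2} = 1
G_B(23) = 1.
Combined Grundy value = 1 ⊕ 1 = 0.
A winning move leaves total XOR = 0, i.e. changes one component's Grundy value g to g ⊕ X where X is the current total.
Heap A: target g' = 1⊕0 = 1, but every legal move changes the Grundy value (mex property), so 0 moves.
Heap B: target g' = 1⊕0 = 1, but every legal move changes the Grundy value (mex property), so 0 moves.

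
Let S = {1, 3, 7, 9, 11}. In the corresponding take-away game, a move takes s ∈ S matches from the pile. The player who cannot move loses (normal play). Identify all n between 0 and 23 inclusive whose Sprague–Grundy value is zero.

0, 2, 4, 6, 8, 10, 12, 14, 16, 18, 20, 22

n :  0  1  2  3  4  5  6  7  8  9 10 11 12 13 14 15 16 17 18 19 20 21 22 23
G :  0  1  0  1  0  1  0  1  0  1  0  1  0  1  0  1  0  1  0  1  0  1  0  1
P-positions are exactly the n with G(n) = 0.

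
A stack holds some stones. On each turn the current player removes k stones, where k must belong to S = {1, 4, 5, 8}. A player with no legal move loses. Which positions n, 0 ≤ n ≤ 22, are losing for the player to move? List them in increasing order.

n :  0  1  2  3  4  5  6  7  8  9 10 11 12 13 14 15 16 17 18 19 20 21 22
G :  0  1  0  1  2  3  2  3  4  0  1  0  1  2  3  2  3  4  0  1  0  1  2
P-positions are exactly the n with G(n) = 0.

0, 2, 9, 11, 18, 20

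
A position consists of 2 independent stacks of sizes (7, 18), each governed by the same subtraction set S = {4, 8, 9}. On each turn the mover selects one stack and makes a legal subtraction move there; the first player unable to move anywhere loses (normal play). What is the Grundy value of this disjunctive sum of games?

All stacks use S = {4, 8, 9}:
n :  0  1  2  3  4  5  6  7  8  9 10 11 12 13 14 15 16 17 18
G :  0  0  0  0  1  1  1  1  2  2  2  2  3  0  0  0  0  1  1
Stack A: G(7) = 1.
Stack B: G(18) = 1.
Combined Grundy value = 1 ⊕ 1 = 0.

0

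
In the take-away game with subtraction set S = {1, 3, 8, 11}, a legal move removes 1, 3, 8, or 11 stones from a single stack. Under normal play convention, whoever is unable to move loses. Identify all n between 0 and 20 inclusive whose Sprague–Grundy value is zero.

G(0) = 0
G(1) = mex{0} = 1
G(2) = mex{1} = 0
G(3) = mex{0,0} = 1
G(4) = mex{1,1} = 0
G(5) = mex{0,0} = 1
G(6) = mex{1,1} = 0
G(7) = mex{0,0} = 1
G(8) = mex{1,1,0} = 2
G(9) = mex{2,0,1} = 3
G(10) = mex{3,1,0} = 2
G(11) = mex{2,2,1,0} = 3
G(12) = mex{3,3,0,1} = 2
G(13) = mex{2,2,1,0} = 3
G(14) = mex{3,3,0,1} = 2
G(15) = mex{2,2,1,0} = 3
G(16) = mex{3,3,2,1} = 0
G(17) = mex{0,2,3,0} = 1
G(18) = mex{1,3,2,1} = 0
G(19) = mex{0,0,3,2} = 1
G(20) = mex{1,1,2,3} = 0
P-positions are exactly the n with G(n) = 0.

0, 2, 4, 6, 16, 18, 20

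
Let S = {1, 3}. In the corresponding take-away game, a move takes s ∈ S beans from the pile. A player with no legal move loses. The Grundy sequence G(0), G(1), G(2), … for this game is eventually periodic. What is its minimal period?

G(0) = 0
G(1) = mex{0} = 1
G(2) = mex{1} = 0
G(3) = mex{0,0} = 1
G(4) = mex{1,1} = 0
G(5) = mex{0,0} = 1
G(6) = mex{1,1} = 0
G(7) = mex{0,0} = 1
G(8) = mex{1,1} = 0
G(9) = mex{0,0} = 1
G(10) = mex{1,1} = 0
G(11) = mex{0,0} = 1
G(12) = mex{1,1} = 0
G(13) = mex{0,0} = 1
G(14) = mex{1,1} = 0
G(n+2) = G(n) holds for n = 0,…,2 (a full window of length max(S) = 3), so the sequence is purely periodic with period 2.

2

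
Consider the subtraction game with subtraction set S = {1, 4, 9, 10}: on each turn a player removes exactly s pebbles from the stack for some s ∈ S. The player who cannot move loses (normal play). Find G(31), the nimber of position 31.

n :  0  1  2  3  4  5  6  7  8  9 10 11 12 13 14 15 16 17 18 19 20 21 22 23 24 25 26 27 28 29 30 31
G :  0  1  0  1  2  0  1  0  1  2  3  2  3  0  1  3  2  3  0  1  0  1  2  3  2  0  1  2  3  2  3  0

0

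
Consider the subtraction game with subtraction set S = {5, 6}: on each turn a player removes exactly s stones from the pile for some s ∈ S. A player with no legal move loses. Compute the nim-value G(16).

1

G(0) = 0
G(1) = mex{} = 0
G(2) = mex{} = 0
G(3) = mex{} = 0
G(4) = mex{} = 0
G(5) = mex{0} = 1
G(6) = mex{0,0} = 1
G(7) = mex{0,0} = 1
G(8) = mex{0,0} = 1
G(9) = mex{0,0} = 1
G(10) = mex{1,0} = 2
G(11) = mex{1,1} = 0
G(12) = mex{1,1} = 0
G(13) = mex{1,1} = 0
G(14) = mex{1,1} = 0
G(15) = mex{2,1} = 0
G(16) = mex{0,2} = 1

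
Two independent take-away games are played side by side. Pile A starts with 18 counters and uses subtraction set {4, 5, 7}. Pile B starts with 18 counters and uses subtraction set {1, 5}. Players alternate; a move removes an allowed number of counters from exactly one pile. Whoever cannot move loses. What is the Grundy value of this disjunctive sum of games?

1

Pile A, S = {4, 5, 7}:
G(0) = 0
G(1) = mex{} = 0
G(2) = mex{} = 0
G(3) = mex{} = 0
G(4) = mex{0} = 1
G(5) = mex{0,0} = 1
G(6) = mex{0,0} = 1
G(7) = mex{0,0,0} = 1
G(8) = mex{1,0,0} = 2
G(9) = mex{1,1,0} = 2
G(10) = mex{1,1,0} = 2
G(11) = mex{1,1,1} = 0
G(12) = mex{2,1,1} = 0
G(13) = mex{2,2,1} = 0
G(14) = mex{2,2,1} = 0
G(15) = mex{0,2,2} = 1
G(16) = mex{0,0,2} = 1
G(17) = mex{0,0,2} = 1
G(18) = mex{0,0,0} = 1
G_A(18) = 1.
Pile B, S = {1, 5}:
n :  0  1  2  3  4  5  6  7  8  9 10 11 12 13 14 15 16 17 18
G :  0  1  0  1  0  1  0  1  0  1  0  1  0  1  0  1  0  1  0
G_B(18) = 0.
Combined Grundy value = 1 ⊕ 0 = 1.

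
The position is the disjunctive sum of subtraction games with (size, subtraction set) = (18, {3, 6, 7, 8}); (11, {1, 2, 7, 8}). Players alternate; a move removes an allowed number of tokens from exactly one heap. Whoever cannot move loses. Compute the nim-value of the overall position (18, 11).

Heap A, S = {3, 6, 7, 8}:
G(0) = 0
G(1) = mex{} = 0
G(2) = mex{} = 0
G(3) = mex{0} = 1
G(4) = mex{0} = 1
G(5) = mex{0} = 1
G(6) = mex{1,0} = 2
G(7) = mex{1,0,0} = 2
G(8) = mex{1,0,0,0} = 2
G(9) = mex{2,1,0,0} = 3
G(10) = mex{2,1,1,0} = 3
G(11) = mex{2,1,1,1} = 0
G(12) = mex{3,2,1,1} = 0
G(13) = mex{3,2,2,1} = 0
G(14) = mex{0,2,2,2} = 1
G(15) = mex{0,3,2,2} = 1
G(16) = mex{0,3,3,2} = 1
G(17) = mex{1,0,3,3} = 2
G(18) = mex{1,0,0,3} = 2
G_A(18) = 2.
Heap B, S = {1, 2, 7, 8}:
G(0) = 0
G(1) = mex{0} = 1
G(2) = mex{1,0} = 2
G(3) = mex{2,1} = 0
G(4) = mex{0,2} = 1
G(5) = mex{1,0} = 2
G(6) = mex{2,1} = 0
G(7) = mex{0,2,0} = 1
G(8) = mex{1,0,1,0} = 2
G(9) = mex{2,1,2,1} = 0
G(10) = mex{0,2,0,2} = 1
G(11) = mex{1,0,1,0} = 2
G_B(11) = 2.
Combined Grundy value = 2 ⊕ 2 = 0.

0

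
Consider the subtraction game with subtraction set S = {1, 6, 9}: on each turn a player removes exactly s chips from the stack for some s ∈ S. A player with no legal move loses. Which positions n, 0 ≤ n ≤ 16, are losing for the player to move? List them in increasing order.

G(0) = 0
G(1) = mex{0} = 1
G(2) = mex{1} = 0
G(3) = mex{0} = 1
G(4) = mex{1} = 0
G(5) = mex{0} = 1
G(6) = mex{1,0} = 2
G(7) = mex{2,1} = 0
G(8) = mex{0,0} = 1
G(9) = mex{1,1,0} = 2
G(10) = mex{2,0,1} = 3
G(11) = mex{3,1,0} = 2
G(12) = mex{2,2,1} = 0
G(13) = mex{0,0,0} = 1
G(14) = mex{1,1,1} = 0
G(15) = mex{0,2,2} = 1
G(16) = mex{1,3,0} = 2
P-positions are exactly the n with G(n) = 0.

0, 2, 4, 7, 12, 14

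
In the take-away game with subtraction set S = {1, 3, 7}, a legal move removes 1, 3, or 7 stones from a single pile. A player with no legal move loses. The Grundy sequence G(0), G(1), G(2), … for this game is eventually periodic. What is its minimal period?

G(0) = 0
G(1) = mex{0} = 1
G(2) = mex{1} = 0
G(3) = mex{0,0} = 1
G(4) = mex{1,1} = 0
G(5) = mex{0,0} = 1
G(6) = mex{1,1} = 0
G(7) = mex{0,0,0} = 1
G(8) = mex{1,1,1} = 0
G(9) = mex{0,0,0} = 1
G(10) = mex{1,1,1} = 0
G(11) = mex{0,0,0} = 1
G(12) = mex{1,1,1} = 0
G(13) = mex{0,0,0} = 1
G(14) = mex{1,1,1} = 0
G(n+2) = G(n) holds for n = 0,…,6 (a full window of length max(S) = 7), so the sequence is purely periodic with period 2.

2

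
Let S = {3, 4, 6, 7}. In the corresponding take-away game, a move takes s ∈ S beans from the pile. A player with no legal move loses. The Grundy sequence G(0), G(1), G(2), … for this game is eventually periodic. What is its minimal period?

10

G(0) = 0
G(1) = mex{} = 0
G(2) = mex{} = 0
G(3) = mex{0} = 1
G(4) = mex{0,0} = 1
G(5) = mex{0,0} = 1
G(6) = mex{1,0,0} = 2
G(7) = mex{1,1,0,0} = 2
G(8) = mex{1,1,0,0} = 2
G(9) = mex{2,1,1,0} = 3
G(10) = mex{2,2,1,1} = 0
G(11) = mex{2,2,1,1} = 0
G(12) = mex{3,2,2,1} = 0
G(13) = mex{0,3,2,2} = 1
G(14) = mex{0,0,2,2} = 1
G(15) = mex{0,0,3,2} = 1
G(16) = mex{1,0,0,3} = 2
G(17) = mex{1,1,0,0} = 2
G(18) = mex{1,1,0,0} = 2
G(19) = mex{2,1,1,0} = 3
G(20) = mex{2,2,1,1} = 0
G(21) = mex{2,2,1,1} = 0
G(n+10) = G(n) holds for n = 0,…,6 (a full window of length max(S) = 7), so the sequence is purely periodic with period 10.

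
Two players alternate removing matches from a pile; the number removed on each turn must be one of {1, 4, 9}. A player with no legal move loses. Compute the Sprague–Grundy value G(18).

n :  0  1  2  3  4  5  6  7  8  9 10 11 12 13 14 15 16 17 18
G :  0  1  0  1  2  0  1  0  1  2  0  1  0  1  2  0  1  0  1

1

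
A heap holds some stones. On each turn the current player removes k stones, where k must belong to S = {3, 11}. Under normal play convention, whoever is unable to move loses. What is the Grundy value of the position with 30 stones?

n :  0  1  2  3  4  5  6  7  8  9 10 11 12 13 14 15 16 17 18 19 20 21 22 23 24 25 26 27 28 29 30
G :  0  0  0  1  1  1  0  0  0  1  1  1  2  2  0  0  0  1  1  1  0  0  0  1  1  1  2  2  0  0  0

0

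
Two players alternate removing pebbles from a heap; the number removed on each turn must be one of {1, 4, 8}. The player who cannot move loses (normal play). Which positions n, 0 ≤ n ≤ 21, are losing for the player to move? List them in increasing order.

n :  0  1  2  3  4  5  6  7  8  9 10 11 12 13 14 15 16 17 18 19 20 21
G :  0  1  0  1  2  0  1  0  1  2  3  2  0  1  0  1  2  0  1  0  1  2
P-positions are exactly the n with G(n) = 0.

0, 2, 5, 7, 12, 14, 17, 19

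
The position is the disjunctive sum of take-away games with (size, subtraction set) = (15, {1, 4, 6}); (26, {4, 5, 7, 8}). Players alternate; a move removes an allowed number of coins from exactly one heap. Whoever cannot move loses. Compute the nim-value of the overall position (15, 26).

Heap A, S = {1, 4, 6}:
n :  0  1  2  3  4  5  6  7  8  9 10 11 12 13 14 15
G :  0  1  0  1  2  0  1  0  1  2  0  1  0  1  2  0
G_A(15) = 0.
Heap B, S = {4, 5, 7, 8}:
n :  0  1  2  3  4  5  6  7  8  9 10 11 12 13 14 15 16 17 18 19 20 21 22 23 24 25 26
G :  0  0  0  0  1  1  1  1  2  2  2  2  0  0  0  0  1  1  1  1  2  2  2  2  0  0  0
G_B(26) = 0.
Combined Grundy value = 0 ⊕ 0 = 0.

0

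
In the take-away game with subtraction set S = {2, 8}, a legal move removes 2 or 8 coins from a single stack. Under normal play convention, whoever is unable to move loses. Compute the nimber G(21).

G(0) = 0
G(1) = mex{} = 0
G(2) = mex{0} = 1
G(3) = mex{0} = 1
G(4) = mex{1} = 0
G(5) = mex{1} = 0
G(6) = mex{0} = 1
G(7) = mex{0} = 1
G(8) = mex{1,0} = 2
G(9) = mex{1,0} = 2
G(10) = mex{2,1} = 0
G(11) = mex{2,1} = 0
G(12) = mex{0,0} = 1
G(13) = mex{0,0} = 1
G(14) = mex{1,1} = 0
G(15) = mex{1,1} = 0
G(16) = mex{0,2} = 1
G(17) = mex{0,2} = 1
G(18) = mex{1,0} = 2
G(19) = mex{1,0} = 2
G(20) = mex{2,1} = 0
G(21) = mex{2,1} = 0

0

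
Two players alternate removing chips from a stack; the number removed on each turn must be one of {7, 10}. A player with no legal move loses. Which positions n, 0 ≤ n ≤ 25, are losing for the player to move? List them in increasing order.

0, 1, 2, 3, 4, 5, 6, 17, 18, 19, 20, 21, 22, 23

n :  0  1  2  3  4  5  6  7  8  9 10 11 12 13 14 15 16 17 18 19 20 21 22 23 24 25
G :  0  0  0  0  0  0  0  1  1  1  1  1  1  1  2  2  2  0  0  0  0  0  0  0  1  1
P-positions are exactly the n with G(n) = 0.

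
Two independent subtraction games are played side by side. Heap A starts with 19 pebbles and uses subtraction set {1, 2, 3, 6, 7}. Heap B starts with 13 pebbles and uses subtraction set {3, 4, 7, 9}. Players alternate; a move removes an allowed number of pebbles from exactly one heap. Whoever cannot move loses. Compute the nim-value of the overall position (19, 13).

Heap A, S = {1, 2, 3, 6, 7}:
G(0) = 0
G(1) = mex{0} = 1
G(2) = mex{1,0} = 2
G(3) = mex{2,1,0} = 3
G(4) = mex{3,2,1} = 0
G(5) = mex{0,3,2} = 1
G(6) = mex{1,0,3,0} = 2
G(7) = mex{2,1,0,1,0} = 3
G(8) = mex{3,2,1,2,1} = 0
G(9) = mex{0,3,2,3,2} = 1
G(10) = mex{1,0,3,0,3} = 2
G(11) = mex{2,1,0,1,0} = 3
G(12) = mex{3,2,1,2,1} = 0
G(13) = mex{0,3,2,3,2} = 1
G(14) = mex{1,0,3,0,3} = 2
G(15) = mex{2,1,0,1,0} = 3
G(16) = mex{3,2,1,2,1} = 0
G(17) = mex{0,3,2,3,2} = 1
G(18) = mex{1,0,3,0,3} = 2
G(19) = mex{2,1,0,1,0} = 3
G_A(19) = 3.
Heap B, S = {3, 4, 7, 9}:
n :  0  1  2  3  4  5  6  7  8  9 10 11 12 13
G :  0  0  0  1  1  1  2  2  2  3  3  3  0  0
G_B(13) = 0.
Combined Grundy value = 3 ⊕ 0 = 3.

3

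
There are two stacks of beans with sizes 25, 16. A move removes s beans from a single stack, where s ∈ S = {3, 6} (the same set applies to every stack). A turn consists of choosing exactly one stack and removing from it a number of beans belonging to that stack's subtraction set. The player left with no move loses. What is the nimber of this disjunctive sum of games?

0

All stacks use S = {3, 6}:
n :  0  1  2  3  4  5  6  7  8  9 10 11 12 13 14 15 16 17 18 19 20 21 22 23 24 25
G :  0  0  0  1  1  1  2  2  2  0  0  0  1  1  1  2  2  2  0  0  0  1  1  1  2  2
Stack A: G(25) = 2.
Stack B: G(16) = 2.
Combined Grundy value = 2 ⊕ 2 = 0.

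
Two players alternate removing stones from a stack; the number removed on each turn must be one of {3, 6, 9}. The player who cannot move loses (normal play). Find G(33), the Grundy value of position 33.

3

n :  0  1  2  3  4  5  6  7  8  9 10 11 12 13 14 15 16 17 18 19 20 21 22 23 24 25 26 27 28 29 30 31 32 33
G :  0  0  0  1  1  1  2  2  2  3  3  3  0  0  0  1  1  1  2  2  2  3  3  3  0  0  0  1  1  1  2  2  2  3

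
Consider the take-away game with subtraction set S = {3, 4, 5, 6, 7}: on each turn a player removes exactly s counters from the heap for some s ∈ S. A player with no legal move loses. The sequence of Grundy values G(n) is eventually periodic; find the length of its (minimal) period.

10

G(0) = 0
G(1) = mex{} = 0
G(2) = mex{} = 0
G(3) = mex{0} = 1
G(4) = mex{0,0} = 1
G(5) = mex{0,0,0} = 1
G(6) = mex{1,0,0,0} = 2
G(7) = mex{1,1,0,0,0} = 2
G(8) = mex{1,1,1,0,0} = 2
G(9) = mex{2,1,1,1,0} = 3
G(10) = mex{2,2,1,1,1} = 0
G(11) = mex{2,2,2,1,1} = 0
G(12) = mex{3,2,2,2,1} = 0
G(13) = mex{0,3,2,2,2} = 1
G(14) = mex{0,0,3,2,2} = 1
G(15) = mex{0,0,0,3,2} = 1
G(16) = mex{1,0,0,0,3} = 2
G(17) = mex{1,1,0,0,0} = 2
G(18) = mex{1,1,1,0,0} = 2
G(19) = mex{2,1,1,1,0} = 3
G(20) = mex{2,2,1,1,1} = 0
G(21) = mex{2,2,2,1,1} = 0
G(n+10) = G(n) holds for n = 0,…,6 (a full window of length max(S) = 7), so the sequence is purely periodic with period 10.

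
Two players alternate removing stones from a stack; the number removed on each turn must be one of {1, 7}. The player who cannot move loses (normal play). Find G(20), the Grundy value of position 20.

G(0) = 0
G(1) = mex{0} = 1
G(2) = mex{1} = 0
G(3) = mex{0} = 1
G(4) = mex{1} = 0
G(5) = mex{0} = 1
G(6) = mex{1} = 0
G(7) = mex{0,0} = 1
G(8) = mex{1,1} = 0
G(9) = mex{0,0} = 1
G(10) = mex{1,1} = 0
G(11) = mex{0,0} = 1
G(12) = mex{1,1} = 0
G(13) = mex{0,0} = 1
G(14) = mex{1,1} = 0
G(15) = mex{0,0} = 1
G(16) = mex{1,1} = 0
G(17) = mex{0,0} = 1
G(18) = mex{1,1} = 0
G(19) = mex{0,0} = 1
G(20) = mex{1,1} = 0

0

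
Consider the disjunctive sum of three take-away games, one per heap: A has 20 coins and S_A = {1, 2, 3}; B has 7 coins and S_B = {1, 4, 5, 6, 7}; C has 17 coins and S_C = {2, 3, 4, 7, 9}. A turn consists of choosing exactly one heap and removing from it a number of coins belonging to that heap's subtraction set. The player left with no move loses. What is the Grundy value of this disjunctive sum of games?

Heap A, S = {1, 2, 3}:
n :  0  1  2  3  4  5  6  7  8  9 10 11 12 13 14 15 16 17 18 19 20
G :  0  1  2  3  0  1  2  3  0  1  2  3  0  1  2  3  0  1  2  3  0
G_A(20) = 0.
Heap B, S = {1, 4, 5, 6, 7}:
n : 0 1 2 3 4 5 6 7
G : 0 1 0 1 2 3 2 3
G_B(7) = 3.
Heap C, S = {2, 3, 4, 7, 9}:
n :  0  1  2  3  4  5  6  7  8  9 10 11 12 13 14 15 16 17
G :  0  0  1  1  2  2  0  3  1  4  2  0  0  1  1  2  2  0
G_C(17) = 0.
Combined Grundy value = 0 ⊕ 3 ⊕ 0 = 3.

3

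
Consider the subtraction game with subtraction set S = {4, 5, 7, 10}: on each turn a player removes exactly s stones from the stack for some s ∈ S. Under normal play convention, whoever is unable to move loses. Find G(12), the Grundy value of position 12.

G(0) = 0
G(1) = mex{} = 0
G(2) = mex{} = 0
G(3) = mex{} = 0
G(4) = mex{0} = 1
G(5) = mex{0,0} = 1
G(6) = mex{0,0} = 1
G(7) = mex{0,0,0} = 1
G(8) = mex{1,0,0} = 2
G(9) = mex{1,1,0} = 2
G(10) = mex{1,1,0,0} = 2
G(11) = mex{1,1,1,0} = 2
G(12) = mex{2,1,1,0} = 3

3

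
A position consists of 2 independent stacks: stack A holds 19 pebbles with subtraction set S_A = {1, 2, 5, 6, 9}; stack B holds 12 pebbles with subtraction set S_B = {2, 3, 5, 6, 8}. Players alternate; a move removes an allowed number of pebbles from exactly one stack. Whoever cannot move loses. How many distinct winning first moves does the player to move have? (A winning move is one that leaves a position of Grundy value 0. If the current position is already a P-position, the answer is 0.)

Stack A, S = {1, 2, 5, 6, 9}:
n :  0  1  2  3  4  5  6  7  8  9 10 11 12 13 14 15 16 17 18 19
G :  0  1  2  0  1  2  3  0  1  2  0  1  2  3  0  1  2  0  1  2
G_A(19) = 2.
Stack B, S = {2, 3, 5, 6, 8}:
n :  0  1  2  3  4  5  6  7  8  9 10 11 12
G :  0  0  1  1  2  2  3  3  4  4  0  0  1
G_B(12) = 1.
Combined Grundy value = 2 ⊕ 1 = 3.
A winning move leaves total XOR = 0, i.e. changes one component's Grundy value g to g ⊕ X where X is the current total.
Stack A: need g' = 2⊕3 = 1. Options: 19−1→G=1, 19−2→G=0, 19−5→G=0, 19−6→G=3, 19−9→G=0. Hits: 1.
Stack B: need g' = 1⊕3 = 2. Options: 12−2→G=0, 12−3→G=4, 12−5→G=3, 12−6→G=3, 12−8→G=2. Hits: 1.

2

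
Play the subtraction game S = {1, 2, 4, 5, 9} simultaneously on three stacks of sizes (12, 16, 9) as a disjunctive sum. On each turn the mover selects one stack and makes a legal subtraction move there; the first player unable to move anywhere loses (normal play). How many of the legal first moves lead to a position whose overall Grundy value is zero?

All stacks use S = {1, 2, 4, 5, 9}:
n :  0  1  2  3  4  5  6  7  8  9 10 11 12 13 14 15 16
G :  0  1  2  0  1  2  0  1  2  3  4  5  3  0  1  2  0
Stack A: G(12) = 3.
Stack B: G(16) = 0.
Stack C: G(9) = 3.
Combined Grundy value = 3 ⊕ 0 ⊕ 3 = 0.
A winning move leaves total XOR = 0, i.e. changes one component's Grundy value g to g ⊕ X where X is the current total.
Stack A: target g' = 3⊕0 = 3, but every legal move changes the Grundy value (mex property), so 0 moves.
Stack B: target g' = 0⊕0 = 0, but every legal move changes the Grundy value (mex property), so 0 moves.
Stack C: target g' = 3⊕0 = 3, but every legal move changes the Grundy value (mex property), so 0 moves.

0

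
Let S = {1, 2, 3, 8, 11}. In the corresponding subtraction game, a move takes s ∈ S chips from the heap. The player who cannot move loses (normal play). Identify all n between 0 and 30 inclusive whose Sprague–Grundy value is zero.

G(0) = 0
G(1) = mex{0} = 1
G(2) = mex{1,0} = 2
G(3) = mex{2,1,0} = 3
G(4) = mex{3,2,1} = 0
G(5) = mex{0,3,2} = 1
G(6) = mex{1,0,3} = 2
G(7) = mex{2,1,0} = 3
G(8) = mex{3,2,1,0} = 4
G(9) = mex{4,3,2,1} = 0
G(10) = mex{0,4,3,2} = 1
G(11) = mex{1,0,4,3,0} = 2
G(12) = mex{2,1,0,0,1} = 3
G(13) = mex{3,2,1,1,2} = 0
G(14) = mex{0,3,2,2,3} = 1
G(15) = mex{1,0,3,3,0} = 2
G(16) = mex{2,1,0,4,1} = 3
G(17) = mex{3,2,1,0,2} = 4
G(18) = mex{4,3,2,1,3} = 0
G(19) = mex{0,4,3,2,4} = 1
G(20) = mex{1,0,4,3,0} = 2
G(21) = mex{2,1,0,0,1} = 3
G(22) = mex{3,2,1,1,2} = 0
G(23) = mex{0,3,2,2,3} = 1
G(24) = mex{1,0,3,3,0} = 2
G(25) = mex{2,1,0,4,1} = 3
G(26) = mex{3,2,1,0,2} = 4
G(27) = mex{4,3,2,1,3} = 0
G(28) = mex{0,4,3,2,4} = 1
G(29) = mex{1,0,4,3,0} = 2
G(30) = mex{2,1,0,0,1} = 3
P-positions are exactly the n with G(n) = 0.

0, 4, 9, 13, 18, 22, 27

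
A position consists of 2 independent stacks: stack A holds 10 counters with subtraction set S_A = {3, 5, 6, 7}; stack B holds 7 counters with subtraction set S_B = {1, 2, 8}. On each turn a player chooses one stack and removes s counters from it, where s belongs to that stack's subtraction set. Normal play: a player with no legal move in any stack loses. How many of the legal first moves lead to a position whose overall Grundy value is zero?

Stack A, S = {3, 5, 6, 7}:
n :  0  1  2  3  4  5  6  7  8  9 10
G :  0  0  0  1  1  1  2  2  2  3  0
G_A(10) = 0.
Stack B, S = {1, 2, 8}:
n : 0 1 2 3 4 5 6 7
G : 0 1 2 0 1 2 0 1
G_B(7) = 1.
Combined Grundy value = 0 ⊕ 1 = 1.
A winning move leaves total XOR = 0, i.e. changes one component's Grundy value g to g ⊕ X where X is the current total.
Stack A: need g' = 0⊕1 = 1. Options: 10−3→G=2, 10−5→G=1, 10−6→G=1, 10−7→G=1. Hits: 3.
Stack B: need g' = 1⊕1 = 0. Options: 7−1→G=0, 7−2→G=2. Hits: 1.

4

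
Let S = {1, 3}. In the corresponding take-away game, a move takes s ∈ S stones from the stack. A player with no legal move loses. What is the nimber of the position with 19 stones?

n :  0  1  2  3  4  5  6  7  8  9 10 11 12 13 14 15 16 17 18 19
G :  0  1  0  1  0  1  0  1  0  1  0  1  0  1  0  1  0  1  0  1

1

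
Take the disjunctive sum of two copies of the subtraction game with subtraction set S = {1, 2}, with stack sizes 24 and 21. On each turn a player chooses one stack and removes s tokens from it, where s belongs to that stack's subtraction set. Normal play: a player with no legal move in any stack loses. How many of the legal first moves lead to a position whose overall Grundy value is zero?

0

All stacks use S = {1, 2}:
G(0) = 0
G(1) = mex{0} = 1
G(2) = mex{1,0} = 2
G(3) = mex{2,1} = 0
G(4) = mex{0,2} = 1
G(5) = mex{1,0} = 2
G(6) = mex{2,1} = 0
G(7) = mex{0,2} = 1
G(8) = mex{1,0} = 2
G(9) = mex{2,1} = 0
G(10) = mex{0,2} = 1
G(11) = mex{1,0} = 2
G(12) = mex{2,1} = 0
G(13) = mex{0,2} = 1
G(14) = mex{1,0} = 2
G(15) = mex{2,1} = 0
G(16) = mex{0,2} = 1
G(17) = mex{1,0} = 2
G(18) = mex{2,1} = 0
G(19) = mex{0,2} = 1
G(20) = mex{1,0} = 2
G(21) = mex{2,1} = 0
G(22) = mex{0,2} = 1
G(23) = mex{1,0} = 2
G(24) = mex{2,1} = 0
Stack A: G(24) = 0.
Stack B: G(21) = 0.
Combined Grundy value = 0 ⊕ 0 = 0.
A winning move leaves total XOR = 0, i.e. changes one component's Grundy value g to g ⊕ X where X is the current total.
Stack A: target g' = 0⊕0 = 0, but every legal move changes the Grundy value (mex property), so 0 moves.
Stack B: target g' = 0⊕0 = 0, but every legal move changes the Grundy value (mex property), so 0 moves.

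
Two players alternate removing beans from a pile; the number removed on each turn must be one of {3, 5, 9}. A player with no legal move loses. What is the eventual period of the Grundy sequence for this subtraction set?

G(0) = 0
G(1) = mex{} = 0
G(2) = mex{} = 0
G(3) = mex{0} = 1
G(4) = mex{0} = 1
G(5) = mex{0,0} = 1
G(6) = mex{1,0} = 2
G(7) = mex{1,0} = 2
G(8) = mex{1,1} = 0
G(9) = mex{2,1,0} = 3
G(10) = mex{2,1,0} = 3
G(11) = mex{0,2,0} = 1
G(12) = mex{3,2,1} = 0
G(13) = mex{3,0,1} = 2
G(14) = mex{1,3,1} = 0
G(15) = mex{0,3,2} = 1
G(16) = mex{2,1,2} = 0
G(17) = mex{0,0,0} = 1
G(18) = mex{1,2,3} = 0
G(19) = mex{0,0,3} = 1
G(20) = mex{1,1,1} = 0
G(21) = mex{0,0,0} = 1
G(22) = mex{1,1,2} = 0
G(23) = mex{0,0,0} = 1
G(24) = mex{1,1,1} = 0
G(25) = mex{0,0,0} = 1
G(26) = mex{1,1,1} = 0
From n = 14 onward G(n+2) = G(n); since this holds over max(S) = 9 consecutive positions the period is 2 (pre-period 14).

2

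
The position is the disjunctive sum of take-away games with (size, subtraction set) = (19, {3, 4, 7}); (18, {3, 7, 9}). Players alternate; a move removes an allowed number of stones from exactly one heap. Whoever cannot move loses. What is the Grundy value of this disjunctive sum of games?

3

Heap A, S = {3, 4, 7}:
G(0) = 0
G(1) = mex{} = 0
G(2) = mex{} = 0
G(3) = mex{0} = 1
G(4) = mex{0,0} = 1
G(5) = mex{0,0} = 1
G(6) = mex{1,0} = 2
G(7) = mex{1,1,0} = 2
G(8) = mex{1,1,0} = 2
G(9) = mex{2,1,0} = 3
G(10) = mex{2,2,1} = 0
G(11) = mex{2,2,1} = 0
G(12) = mex{3,2,1} = 0
G(13) = mex{0,3,2} = 1
G(14) = mex{0,0,2} = 1
G(15) = mex{0,0,2} = 1
G(16) = mex{1,0,3} = 2
G(17) = mex{1,1,0} = 2
G(18) = mex{1,1,0} = 2
G(19) = mex{2,1,0} = 3
G_A(19) = 3.
Heap B, S = {3, 7, 9}:
n :  0  1  2  3  4  5  6  7  8  9 10 11 12 13 14 15 16 17 18
G :  0  0  0  1  1  1  0  2  2  1  3  3  0  2  0  1  0  1  0
G_B(18) = 0.
Combined Grundy value = 3 ⊕ 0 = 3.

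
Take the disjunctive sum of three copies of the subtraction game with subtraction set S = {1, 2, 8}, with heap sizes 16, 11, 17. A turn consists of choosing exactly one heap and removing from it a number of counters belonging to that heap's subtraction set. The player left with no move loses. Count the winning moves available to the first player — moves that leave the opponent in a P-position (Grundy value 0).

All heaps use S = {1, 2, 8}:
G(0) = 0
G(1) = mex{0} = 1
G(2) = mex{1,0} = 2
G(3) = mex{2,1} = 0
G(4) = mex{0,2} = 1
G(5) = mex{1,0} = 2
G(6) = mex{2,1} = 0
G(7) = mex{0,2} = 1
G(8) = mex{1,0,0} = 2
G(9) = mex{2,1,1} = 0
G(10) = mex{0,2,2} = 1
G(11) = mex{1,0,0} = 2
G(12) = mex{2,1,1} = 0
G(13) = mex{0,2,2} = 1
G(14) = mex{1,0,0} = 2
G(15) = mex{2,1,1} = 0
G(16) = mex{0,2,2} = 1
G(17) = mex{1,0,0} = 2
Heap A: G(16) = 1.
Heap B: G(11) = 2.
Heap C: G(17) = 2.
Combined Grundy value = 1 ⊕ 2 ⊕ 2 = 1.
A winning move leaves total XOR = 0, i.e. changes one component's Grundy value g to g ⊕ X where X is the current total.
Heap A: need g' = 1⊕1 = 0. Options: 16−1→G=0, 16−2→G=2, 16−8→G=2. Hits: 1.
Heap B: need g' = 2⊕1 = 3. Options: 11−1→G=1, 11−2→G=0, 11−8→G=0. Hits: 0.
Heap C: need g' = 2⊕1 = 3. Options: 17−1→G=1, 17−2→G=0, 17−8→G=0. Hits: 0.

1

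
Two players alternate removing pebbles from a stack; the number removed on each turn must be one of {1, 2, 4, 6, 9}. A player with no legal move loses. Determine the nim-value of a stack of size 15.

4

n :  0  1  2  3  4  5  6  7  8  9 10 11 12 13 14 15
G :  0  1  2  0  1  2  3  4  0  1  2  0  1  2  3  4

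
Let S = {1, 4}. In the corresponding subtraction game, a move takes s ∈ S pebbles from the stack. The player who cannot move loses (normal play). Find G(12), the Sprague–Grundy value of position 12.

0

n :  0  1  2  3  4  5  6  7  8  9 10 11 12
G :  0  1  0  1  2  0  1  0  1  2  0  1  0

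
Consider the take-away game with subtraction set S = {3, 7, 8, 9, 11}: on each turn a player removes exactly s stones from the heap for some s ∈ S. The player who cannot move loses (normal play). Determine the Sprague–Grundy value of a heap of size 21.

1

G(0) = 0
G(1) = mex{} = 0
G(2) = mex{} = 0
G(3) = mex{0} = 1
G(4) = mex{0} = 1
G(5) = mex{0} = 1
G(6) = mex{1} = 0
G(7) = mex{1,0} = 2
G(8) = mex{1,0,0} = 2
G(9) = mex{0,0,0,0} = 1
G(10) = mex{2,1,0,0} = 3
G(11) = mex{2,1,1,0,0} = 3
G(12) = mex{1,1,1,1,0} = 2
G(13) = mex{3,0,1,1,0} = 2
G(14) = mex{3,2,0,1,1} = 4
G(15) = mex{2,2,2,0,1} = 3
G(16) = mex{2,1,2,2,1} = 0
G(17) = mex{4,3,1,2,0} = 5
G(18) = mex{3,3,3,1,2} = 0
G(19) = mex{0,2,3,3,2} = 1
G(20) = mex{5,2,2,3,1} = 0
G(21) = mex{0,4,2,2,3} = 1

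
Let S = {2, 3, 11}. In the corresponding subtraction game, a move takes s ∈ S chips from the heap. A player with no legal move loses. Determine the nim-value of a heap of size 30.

1

n :  0  1  2  3  4  5  6  7  8  9 10 11 12 13 14 15 16 17 18 19 20 21 22 23 24 25 26 27 28 29 30
G :  0  0  1  1  2  0  0  1  1  2  0  3  1  2  0  0  1  1  2  0  0  1  1  2  0  3  1  2  0  0  1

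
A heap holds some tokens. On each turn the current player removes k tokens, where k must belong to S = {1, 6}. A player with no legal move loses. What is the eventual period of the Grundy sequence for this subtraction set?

G(0) = 0
G(1) = mex{0} = 1
G(2) = mex{1} = 0
G(3) = mex{0} = 1
G(4) = mex{1} = 0
G(5) = mex{0} = 1
G(6) = mex{1,0} = 2
G(7) = mex{2,1} = 0
G(8) = mex{0,0} = 1
G(9) = mex{1,1} = 0
G(10) = mex{0,0} = 1
G(11) = mex{1,1} = 0
G(12) = mex{0,2} = 1
G(13) = mex{1,0} = 2
G(14) = mex{2,1} = 0
G(15) = mex{0,0} = 1
G(n+7) = G(n) holds for n = 0,…,5 (a full window of length max(S) = 6), so the sequence is purely periodic with period 7.

7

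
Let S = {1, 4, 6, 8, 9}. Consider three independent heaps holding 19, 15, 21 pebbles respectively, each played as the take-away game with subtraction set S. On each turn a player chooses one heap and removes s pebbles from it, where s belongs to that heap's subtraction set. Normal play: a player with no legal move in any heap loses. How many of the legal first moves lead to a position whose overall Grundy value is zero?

All heaps use S = {1, 4, 6, 8, 9}:
n :  0  1  2  3  4  5  6  7  8  9 10 11 12 13 14 15 16 17 18 19 20 21
G :  0  1  0  1  2  0  1  0  1  2  3  2  0  1  2  3  2  0  1  0  1  2
Heap A: G(19) = 0.
Heap B: G(15) = 3.
Heap C: G(21) = 2.
Combined Grundy value = 0 ⊕ 3 ⊕ 2 = 1.
A winning move leaves total XOR = 0, i.e. changes one component's Grundy value g to g ⊕ X where X is the current total.
Heap A: need g' = 0⊕1 = 1. Options: 19−1→G=1, 19−4→G=3, 19−6→G=1, 19−8→G=2, 19−9→G=3. Hits: 2.
Heap B: need g' = 3⊕1 = 2. Options: 15−1→G=2, 15−4→G=2, 15−6→G=2, 15−8→G=0, 15−9→G=1. Hits: 3.
Heap C: need g' = 2⊕1 = 3. Options: 21−1→G=1, 21−4→G=0, 21−6→G=3, 21−8→G=1, 21−9→G=0. Hits: 1.

6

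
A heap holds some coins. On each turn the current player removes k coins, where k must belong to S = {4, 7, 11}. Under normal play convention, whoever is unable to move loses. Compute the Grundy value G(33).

0

n :  0  1  2  3  4  5  6  7  8  9 10 11 12 13 14 15 16 17 18 19 20 21 22 23 24 25 26 27 28 29 30 31 32 33
G :  0  0  0  0  1  1  1  1  2  2  2  2  3  3  3  0  0  0  0  1  1  1  1  2  2  2  2  3  3  3  0  0  0  0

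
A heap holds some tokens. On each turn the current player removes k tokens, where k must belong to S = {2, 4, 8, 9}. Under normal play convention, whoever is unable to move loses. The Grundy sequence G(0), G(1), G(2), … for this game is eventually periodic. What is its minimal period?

n :  0  1  2  3  4  5  6  7  8  9 10 11 12 13 14 15 16
G :  0  0  1  1  2  2  0  0  1  1  2  2  0  0  1  1  2
G(n+6) = G(n) holds for n = 0,…,8 (a full window of length max(S) = 9), so the sequence is purely periodic with period 6.

6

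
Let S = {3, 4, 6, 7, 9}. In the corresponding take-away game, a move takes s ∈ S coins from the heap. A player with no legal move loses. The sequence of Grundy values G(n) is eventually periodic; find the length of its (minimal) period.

12

n :  0  1  2  3  4  5  6  7  8  9 10 11 12 13 14 15 16 17 18 19 20 21 22 23 24 25
G :  0  0  0  1  1  1  2  2  2  3  3  3  0  0  0  1  1  1  2  2  2  3  3  3  0  0
G(n+12) = G(n) holds for n = 0,…,8 (a full window of length max(S) = 9), so the sequence is purely periodic with period 12.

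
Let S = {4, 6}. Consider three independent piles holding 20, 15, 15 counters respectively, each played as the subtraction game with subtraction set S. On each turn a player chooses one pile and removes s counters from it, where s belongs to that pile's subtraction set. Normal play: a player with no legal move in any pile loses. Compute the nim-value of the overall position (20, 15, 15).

All piles use S = {4, 6}:
n :  0  1  2  3  4  5  6  7  8  9 10 11 12 13 14 15 16 17 18 19 20
G :  0  0  0  0  1  1  1  1  2  2  0  0  0  0  1  1  1  1  2  2  0
Pile A: G(20) = 0.
Pile B: G(15) = 1.
Pile C: G(15) = 1.
Combined Grundy value = 0 ⊕ 1 ⊕ 1 = 0.

0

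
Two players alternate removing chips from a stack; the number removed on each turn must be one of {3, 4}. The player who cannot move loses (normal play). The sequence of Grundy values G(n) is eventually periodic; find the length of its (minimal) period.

7

G(0) = 0
G(1) = mex{} = 0
G(2) = mex{} = 0
G(3) = mex{0} = 1
G(4) = mex{0,0} = 1
G(5) = mex{0,0} = 1
G(6) = mex{1,0} = 2
G(7) = mex{1,1} = 0
G(8) = mex{1,1} = 0
G(9) = mex{2,1} = 0
G(10) = mex{0,2} = 1
G(11) = mex{0,0} = 1
G(12) = mex{0,0} = 1
G(13) = mex{1,0} = 2
G(14) = mex{1,1} = 0
G(15) = mex{1,1} = 0
G(n+7) = G(n) holds for n = 0,…,3 (a full window of length max(S) = 4), so the sequence is purely periodic with period 7.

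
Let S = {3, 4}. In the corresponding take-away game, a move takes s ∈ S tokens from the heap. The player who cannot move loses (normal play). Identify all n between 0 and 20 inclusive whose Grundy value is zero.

G(0) = 0
G(1) = mex{} = 0
G(2) = mex{} = 0
G(3) = mex{0} = 1
G(4) = mex{0,0} = 1
G(5) = mex{0,0} = 1
G(6) = mex{1,0} = 2
G(7) = mex{1,1} = 0
G(8) = mex{1,1} = 0
G(9) = mex{2,1} = 0
G(10) = mex{0,2} = 1
G(11) = mex{0,0} = 1
G(12) = mex{0,0} = 1
G(13) = mex{1,0} = 2
G(14) = mex{1,1} = 0
G(15) = mex{1,1} = 0
G(16) = mex{2,1} = 0
G(17) = mex{0,2} = 1
G(18) = mex{0,0} = 1
G(19) = mex{0,0} = 1
G(20) = mex{1,0} = 2
P-positions are exactly the n with G(n) = 0.

0, 1, 2, 7, 8, 9, 14, 15, 16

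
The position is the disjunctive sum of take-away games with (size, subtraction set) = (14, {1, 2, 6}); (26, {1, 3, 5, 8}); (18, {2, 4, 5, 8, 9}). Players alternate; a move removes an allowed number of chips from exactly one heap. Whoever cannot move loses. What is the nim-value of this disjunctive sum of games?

2

Heap A, S = {1, 2, 6}:
n :  0  1  2  3  4  5  6  7  8  9 10 11 12 13 14
G :  0  1  2  0  1  2  3  0  1  2  0  1  2  3  0
G_A(14) = 0.
Heap B, S = {1, 3, 5, 8}:
G(0) = 0
G(1) = mex{0} = 1
G(2) = mex{1} = 0
G(3) = mex{0,0} = 1
G(4) = mex{1,1} = 0
G(5) = mex{0,0,0} = 1
G(6) = mex{1,1,1} = 0
G(7) = mex{0,0,0} = 1
G(8) = mex{1,1,1,0} = 2
G(9) = mex{2,0,0,1} = 3
G(10) = mex{3,1,1,0} = 2
G(11) = mex{2,2,0,1} = 3
G(12) = mex{3,3,1,0} = 2
G(13) = mex{2,2,2,1} = 0
G(14) = mex{0,3,3,0} = 1
G(15) = mex{1,2,2,1} = 0
G(16) = mex{0,0,3,2} = 1
G(17) = mex{1,1,2,3} = 0
G(18) = mex{0,0,0,2} = 1
G(19) = mex{1,1,1,3} = 0
G(20) = mex{0,0,0,2} = 1
G(21) = mex{1,1,1,0} = 2
G(22) = mex{2,0,0,1} = 3
G(23) = mex{3,1,1,0} = 2
G(24) = mex{2,2,0,1} = 3
G(25) = mex{3,3,1,0} = 2
G(26) = mex{2,2,2,1} = 0
G_B(26) = 0.
Heap C, S = {2, 4, 5, 8, 9}:
n :  0  1  2  3  4  5  6  7  8  9 10 11 12 13 14 15 16 17 18
G :  0  0  1  1  2  2  3  0  4  1  5  2  3  0  0  1  1  2  2
G_C(18) = 2.
Combined Grundy value = 0 ⊕ 0 ⊕ 2 = 2.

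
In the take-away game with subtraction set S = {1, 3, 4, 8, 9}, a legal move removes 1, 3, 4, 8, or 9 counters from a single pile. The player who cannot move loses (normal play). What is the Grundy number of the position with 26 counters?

n :  0  1  2  3  4  5  6  7  8  9 10 11 12 13 14 15 16 17 18 19 20 21 22 23 24 25 26
G :  0  1  0  1  2  3  2  0  1  4  3  2  0  1  0  1  2  3  2  0  1  4  3  2  0  1  0

0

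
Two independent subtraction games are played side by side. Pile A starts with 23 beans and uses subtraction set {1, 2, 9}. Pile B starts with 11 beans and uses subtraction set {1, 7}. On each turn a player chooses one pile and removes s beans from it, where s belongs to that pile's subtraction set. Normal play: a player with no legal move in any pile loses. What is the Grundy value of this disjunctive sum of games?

Pile A, S = {1, 2, 9}:
G(0) = 0
G(1) = mex{0} = 1
G(2) = mex{1,0} = 2
G(3) = mex{2,1} = 0
G(4) = mex{0,2} = 1
G(5) = mex{1,0} = 2
G(6) = mex{2,1} = 0
G(7) = mex{0,2} = 1
G(8) = mex{1,0} = 2
G(9) = mex{2,1,0} = 3
G(10) = mex{3,2,1} = 0
G(11) = mex{0,3,2} = 1
G(12) = mex{1,0,0} = 2
G(13) = mex{2,1,1} = 0
G(14) = mex{0,2,2} = 1
G(15) = mex{1,0,0} = 2
G(16) = mex{2,1,1} = 0
G(17) = mex{0,2,2} = 1
G(18) = mex{1,0,3} = 2
G(19) = mex{2,1,0} = 3
G(20) = mex{3,2,1} = 0
G(21) = mex{0,3,2} = 1
G(22) = mex{1,0,0} = 2
G(23) = mex{2,1,1} = 0
G_A(23) = 0.
Pile B, S = {1, 7}:
G(0) = 0
G(1) = mex{0} = 1
G(2) = mex{1} = 0
G(3) = mex{0} = 1
G(4) = mex{1} = 0
G(5) = mex{0} = 1
G(6) = mex{1} = 0
G(7) = mex{0,0} = 1
G(8) = mex{1,1} = 0
G(9) = mex{0,0} = 1
G(10) = mex{1,1} = 0
G(11) = mex{0,0} = 1
G_B(11) = 1.
Combined Grundy value = 0 ⊕ 1 = 1.

1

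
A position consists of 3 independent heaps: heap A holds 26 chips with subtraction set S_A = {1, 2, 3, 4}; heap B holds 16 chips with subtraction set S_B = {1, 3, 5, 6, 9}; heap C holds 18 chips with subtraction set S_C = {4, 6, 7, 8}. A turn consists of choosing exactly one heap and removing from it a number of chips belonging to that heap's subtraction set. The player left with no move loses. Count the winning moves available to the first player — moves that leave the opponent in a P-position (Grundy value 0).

0

Heap A, S = {1, 2, 3, 4}:
n :  0  1  2  3  4  5  6  7  8  9 10 11 12 13 14 15 16 17 18 19 20 21 22 23 24 25 26
G :  0  1  2  3  4  0  1  2  3  4  0  1  2  3  4  0  1  2  3  4  0  1  2  3  4  0  1
G_A(26) = 1.
Heap B, S = {1, 3, 5, 6, 9}:
n :  0  1  2  3  4  5  6  7  8  9 10 11 12 13 14 15 16
G :  0  1  0  1  0  1  2  3  2  3  2  3  0  1  0  1  0
G_B(16) = 0.
Heap C, S = {4, 6, 7, 8}:
n :  0  1  2  3  4  5  6  7  8  9 10 11 12 13 14 15 16 17 18
G :  0  0  0  0  1  1  1  1  2  2  2  2  0  0  0  0  1  1  1
G_C(18) = 1.
Combined Grundy value = 1 ⊕ 0 ⊕ 1 = 0.
A winning move leaves total XOR = 0, i.e. changes one component's Grundy value g to g ⊕ X where X is the current total.
Heap A: target g' = 1⊕0 = 1, but every legal move changes the Grundy value (mex property), so 0 moves.
Heap B: target g' = 0⊕0 = 0, but every legal move changes the Grundy value (mex property), so 0 moves.
Heap C: target g' = 1⊕0 = 1, but every legal move changes the Grundy value (mex property), so 0 moves.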